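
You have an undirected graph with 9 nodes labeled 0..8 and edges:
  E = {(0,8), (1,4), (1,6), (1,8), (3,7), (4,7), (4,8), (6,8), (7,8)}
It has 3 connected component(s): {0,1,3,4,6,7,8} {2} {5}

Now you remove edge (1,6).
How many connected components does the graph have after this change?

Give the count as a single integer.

Answer: 3

Derivation:
Initial component count: 3
Remove (1,6): not a bridge. Count unchanged: 3.
  After removal, components: {0,1,3,4,6,7,8} {2} {5}
New component count: 3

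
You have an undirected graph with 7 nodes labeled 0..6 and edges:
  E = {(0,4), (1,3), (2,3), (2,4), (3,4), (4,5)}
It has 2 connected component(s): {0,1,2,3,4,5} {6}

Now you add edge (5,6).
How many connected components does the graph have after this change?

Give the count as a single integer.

Initial component count: 2
Add (5,6): merges two components. Count decreases: 2 -> 1.
New component count: 1

Answer: 1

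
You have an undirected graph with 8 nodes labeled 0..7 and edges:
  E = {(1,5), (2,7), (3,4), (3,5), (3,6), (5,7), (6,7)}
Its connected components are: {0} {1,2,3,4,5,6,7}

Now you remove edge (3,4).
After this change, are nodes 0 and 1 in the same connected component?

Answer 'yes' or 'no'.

Answer: no

Derivation:
Initial components: {0} {1,2,3,4,5,6,7}
Removing edge (3,4): it was a bridge — component count 2 -> 3.
New components: {0} {1,2,3,5,6,7} {4}
Are 0 and 1 in the same component? no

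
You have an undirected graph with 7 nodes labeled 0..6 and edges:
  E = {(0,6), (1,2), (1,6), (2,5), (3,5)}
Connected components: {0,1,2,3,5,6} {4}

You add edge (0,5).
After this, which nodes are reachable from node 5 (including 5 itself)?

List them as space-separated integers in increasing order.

Answer: 0 1 2 3 5 6

Derivation:
Before: nodes reachable from 5: {0,1,2,3,5,6}
Adding (0,5): both endpoints already in same component. Reachability from 5 unchanged.
After: nodes reachable from 5: {0,1,2,3,5,6}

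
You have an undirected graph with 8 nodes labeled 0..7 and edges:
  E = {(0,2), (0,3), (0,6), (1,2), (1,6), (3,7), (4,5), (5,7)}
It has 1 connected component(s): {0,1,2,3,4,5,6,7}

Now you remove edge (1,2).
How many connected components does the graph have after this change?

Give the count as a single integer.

Answer: 1

Derivation:
Initial component count: 1
Remove (1,2): not a bridge. Count unchanged: 1.
  After removal, components: {0,1,2,3,4,5,6,7}
New component count: 1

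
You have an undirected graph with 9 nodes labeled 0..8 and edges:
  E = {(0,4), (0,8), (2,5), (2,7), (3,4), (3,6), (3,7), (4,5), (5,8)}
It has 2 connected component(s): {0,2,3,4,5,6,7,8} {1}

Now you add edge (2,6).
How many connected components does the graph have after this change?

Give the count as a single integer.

Answer: 2

Derivation:
Initial component count: 2
Add (2,6): endpoints already in same component. Count unchanged: 2.
New component count: 2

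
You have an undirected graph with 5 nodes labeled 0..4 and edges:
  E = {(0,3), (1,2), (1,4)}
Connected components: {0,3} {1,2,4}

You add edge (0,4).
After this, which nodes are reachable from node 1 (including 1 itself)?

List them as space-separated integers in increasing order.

Answer: 0 1 2 3 4

Derivation:
Before: nodes reachable from 1: {1,2,4}
Adding (0,4): merges 1's component with another. Reachability grows.
After: nodes reachable from 1: {0,1,2,3,4}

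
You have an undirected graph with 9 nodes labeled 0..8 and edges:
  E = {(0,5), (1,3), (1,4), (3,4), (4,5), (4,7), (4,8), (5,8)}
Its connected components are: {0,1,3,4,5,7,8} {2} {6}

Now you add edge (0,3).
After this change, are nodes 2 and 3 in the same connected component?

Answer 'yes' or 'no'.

Initial components: {0,1,3,4,5,7,8} {2} {6}
Adding edge (0,3): both already in same component {0,1,3,4,5,7,8}. No change.
New components: {0,1,3,4,5,7,8} {2} {6}
Are 2 and 3 in the same component? no

Answer: no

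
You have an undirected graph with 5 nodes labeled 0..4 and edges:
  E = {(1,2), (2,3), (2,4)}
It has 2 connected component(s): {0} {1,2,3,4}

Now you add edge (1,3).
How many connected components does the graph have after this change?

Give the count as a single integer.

Initial component count: 2
Add (1,3): endpoints already in same component. Count unchanged: 2.
New component count: 2

Answer: 2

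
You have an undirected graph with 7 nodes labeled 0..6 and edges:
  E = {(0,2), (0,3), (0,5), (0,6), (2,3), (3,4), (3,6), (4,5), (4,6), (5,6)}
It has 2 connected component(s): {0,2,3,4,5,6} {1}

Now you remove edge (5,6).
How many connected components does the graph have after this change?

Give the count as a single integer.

Answer: 2

Derivation:
Initial component count: 2
Remove (5,6): not a bridge. Count unchanged: 2.
  After removal, components: {0,2,3,4,5,6} {1}
New component count: 2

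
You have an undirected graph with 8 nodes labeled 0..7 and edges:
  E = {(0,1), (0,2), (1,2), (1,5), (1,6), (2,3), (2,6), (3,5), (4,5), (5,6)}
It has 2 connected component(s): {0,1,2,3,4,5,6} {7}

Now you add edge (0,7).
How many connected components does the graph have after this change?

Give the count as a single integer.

Answer: 1

Derivation:
Initial component count: 2
Add (0,7): merges two components. Count decreases: 2 -> 1.
New component count: 1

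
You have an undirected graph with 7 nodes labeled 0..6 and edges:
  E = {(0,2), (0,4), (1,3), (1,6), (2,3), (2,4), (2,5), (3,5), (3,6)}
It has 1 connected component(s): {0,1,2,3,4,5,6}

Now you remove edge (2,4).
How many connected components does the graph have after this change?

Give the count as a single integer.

Initial component count: 1
Remove (2,4): not a bridge. Count unchanged: 1.
  After removal, components: {0,1,2,3,4,5,6}
New component count: 1

Answer: 1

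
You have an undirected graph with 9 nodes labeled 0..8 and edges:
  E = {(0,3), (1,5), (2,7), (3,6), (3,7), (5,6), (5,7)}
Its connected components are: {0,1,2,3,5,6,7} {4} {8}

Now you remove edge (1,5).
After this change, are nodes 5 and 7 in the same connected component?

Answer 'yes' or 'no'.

Initial components: {0,1,2,3,5,6,7} {4} {8}
Removing edge (1,5): it was a bridge — component count 3 -> 4.
New components: {0,2,3,5,6,7} {1} {4} {8}
Are 5 and 7 in the same component? yes

Answer: yes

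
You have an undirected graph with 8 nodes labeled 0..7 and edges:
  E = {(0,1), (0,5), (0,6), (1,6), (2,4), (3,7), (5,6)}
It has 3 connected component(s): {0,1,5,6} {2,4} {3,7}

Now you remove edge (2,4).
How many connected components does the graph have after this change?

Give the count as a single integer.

Initial component count: 3
Remove (2,4): it was a bridge. Count increases: 3 -> 4.
  After removal, components: {0,1,5,6} {2} {3,7} {4}
New component count: 4

Answer: 4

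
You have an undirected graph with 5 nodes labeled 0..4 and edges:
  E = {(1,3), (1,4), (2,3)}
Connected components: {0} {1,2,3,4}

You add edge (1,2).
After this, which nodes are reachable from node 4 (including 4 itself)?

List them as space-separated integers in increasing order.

Answer: 1 2 3 4

Derivation:
Before: nodes reachable from 4: {1,2,3,4}
Adding (1,2): both endpoints already in same component. Reachability from 4 unchanged.
After: nodes reachable from 4: {1,2,3,4}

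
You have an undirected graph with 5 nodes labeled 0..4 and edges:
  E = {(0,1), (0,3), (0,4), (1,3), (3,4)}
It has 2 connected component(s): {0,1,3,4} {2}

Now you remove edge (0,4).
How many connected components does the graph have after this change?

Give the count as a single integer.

Initial component count: 2
Remove (0,4): not a bridge. Count unchanged: 2.
  After removal, components: {0,1,3,4} {2}
New component count: 2

Answer: 2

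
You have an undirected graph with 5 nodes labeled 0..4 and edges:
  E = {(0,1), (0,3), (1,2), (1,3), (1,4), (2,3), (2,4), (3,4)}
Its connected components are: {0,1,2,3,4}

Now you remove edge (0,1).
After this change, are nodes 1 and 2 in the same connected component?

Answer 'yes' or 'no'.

Initial components: {0,1,2,3,4}
Removing edge (0,1): not a bridge — component count unchanged at 1.
New components: {0,1,2,3,4}
Are 1 and 2 in the same component? yes

Answer: yes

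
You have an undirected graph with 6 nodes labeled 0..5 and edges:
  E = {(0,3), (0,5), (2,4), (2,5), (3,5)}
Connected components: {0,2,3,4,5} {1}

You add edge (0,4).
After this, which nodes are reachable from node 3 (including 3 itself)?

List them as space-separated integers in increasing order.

Before: nodes reachable from 3: {0,2,3,4,5}
Adding (0,4): both endpoints already in same component. Reachability from 3 unchanged.
After: nodes reachable from 3: {0,2,3,4,5}

Answer: 0 2 3 4 5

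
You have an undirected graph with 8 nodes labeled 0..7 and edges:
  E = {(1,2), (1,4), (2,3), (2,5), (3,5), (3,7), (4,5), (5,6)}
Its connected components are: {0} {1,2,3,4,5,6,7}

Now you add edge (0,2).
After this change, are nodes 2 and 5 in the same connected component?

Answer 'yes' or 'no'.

Answer: yes

Derivation:
Initial components: {0} {1,2,3,4,5,6,7}
Adding edge (0,2): merges {0} and {1,2,3,4,5,6,7}.
New components: {0,1,2,3,4,5,6,7}
Are 2 and 5 in the same component? yes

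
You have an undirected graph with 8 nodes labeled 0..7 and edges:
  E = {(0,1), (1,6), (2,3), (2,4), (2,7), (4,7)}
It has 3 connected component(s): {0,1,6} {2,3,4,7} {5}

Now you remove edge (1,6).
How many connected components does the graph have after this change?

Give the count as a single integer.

Answer: 4

Derivation:
Initial component count: 3
Remove (1,6): it was a bridge. Count increases: 3 -> 4.
  After removal, components: {0,1} {2,3,4,7} {5} {6}
New component count: 4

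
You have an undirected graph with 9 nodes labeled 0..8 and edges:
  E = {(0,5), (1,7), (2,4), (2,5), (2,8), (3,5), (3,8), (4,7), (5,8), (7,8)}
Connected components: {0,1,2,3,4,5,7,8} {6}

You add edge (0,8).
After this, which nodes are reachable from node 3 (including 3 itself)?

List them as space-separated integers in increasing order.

Before: nodes reachable from 3: {0,1,2,3,4,5,7,8}
Adding (0,8): both endpoints already in same component. Reachability from 3 unchanged.
After: nodes reachable from 3: {0,1,2,3,4,5,7,8}

Answer: 0 1 2 3 4 5 7 8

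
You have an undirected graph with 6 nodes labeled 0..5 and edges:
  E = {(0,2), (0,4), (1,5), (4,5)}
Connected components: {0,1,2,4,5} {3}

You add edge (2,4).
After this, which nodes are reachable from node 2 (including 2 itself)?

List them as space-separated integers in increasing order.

Answer: 0 1 2 4 5

Derivation:
Before: nodes reachable from 2: {0,1,2,4,5}
Adding (2,4): both endpoints already in same component. Reachability from 2 unchanged.
After: nodes reachable from 2: {0,1,2,4,5}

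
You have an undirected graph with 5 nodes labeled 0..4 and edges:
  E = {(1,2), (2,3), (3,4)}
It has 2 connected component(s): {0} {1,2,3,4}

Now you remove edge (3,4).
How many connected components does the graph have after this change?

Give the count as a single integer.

Initial component count: 2
Remove (3,4): it was a bridge. Count increases: 2 -> 3.
  After removal, components: {0} {1,2,3} {4}
New component count: 3

Answer: 3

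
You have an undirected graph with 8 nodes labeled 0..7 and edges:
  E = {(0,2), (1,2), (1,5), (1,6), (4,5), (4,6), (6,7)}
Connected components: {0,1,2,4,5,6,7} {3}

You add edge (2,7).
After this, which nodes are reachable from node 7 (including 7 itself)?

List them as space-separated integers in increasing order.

Answer: 0 1 2 4 5 6 7

Derivation:
Before: nodes reachable from 7: {0,1,2,4,5,6,7}
Adding (2,7): both endpoints already in same component. Reachability from 7 unchanged.
After: nodes reachable from 7: {0,1,2,4,5,6,7}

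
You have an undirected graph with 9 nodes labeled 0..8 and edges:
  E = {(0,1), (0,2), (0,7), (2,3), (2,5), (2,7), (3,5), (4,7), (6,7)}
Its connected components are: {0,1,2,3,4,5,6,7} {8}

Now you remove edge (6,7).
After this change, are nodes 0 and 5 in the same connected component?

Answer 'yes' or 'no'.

Answer: yes

Derivation:
Initial components: {0,1,2,3,4,5,6,7} {8}
Removing edge (6,7): it was a bridge — component count 2 -> 3.
New components: {0,1,2,3,4,5,7} {6} {8}
Are 0 and 5 in the same component? yes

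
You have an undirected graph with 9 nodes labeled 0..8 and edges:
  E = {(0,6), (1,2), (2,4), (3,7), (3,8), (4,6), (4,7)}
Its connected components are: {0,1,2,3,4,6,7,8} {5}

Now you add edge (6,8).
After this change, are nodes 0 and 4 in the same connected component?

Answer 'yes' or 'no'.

Answer: yes

Derivation:
Initial components: {0,1,2,3,4,6,7,8} {5}
Adding edge (6,8): both already in same component {0,1,2,3,4,6,7,8}. No change.
New components: {0,1,2,3,4,6,7,8} {5}
Are 0 and 4 in the same component? yes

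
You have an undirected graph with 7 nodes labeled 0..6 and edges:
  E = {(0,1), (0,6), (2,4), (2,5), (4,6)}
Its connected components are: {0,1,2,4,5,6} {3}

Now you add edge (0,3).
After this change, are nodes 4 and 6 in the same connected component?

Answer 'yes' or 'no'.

Answer: yes

Derivation:
Initial components: {0,1,2,4,5,6} {3}
Adding edge (0,3): merges {0,1,2,4,5,6} and {3}.
New components: {0,1,2,3,4,5,6}
Are 4 and 6 in the same component? yes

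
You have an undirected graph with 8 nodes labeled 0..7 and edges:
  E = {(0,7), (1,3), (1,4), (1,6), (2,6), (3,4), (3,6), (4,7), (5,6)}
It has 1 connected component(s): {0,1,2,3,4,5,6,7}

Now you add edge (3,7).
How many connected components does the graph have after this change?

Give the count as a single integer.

Answer: 1

Derivation:
Initial component count: 1
Add (3,7): endpoints already in same component. Count unchanged: 1.
New component count: 1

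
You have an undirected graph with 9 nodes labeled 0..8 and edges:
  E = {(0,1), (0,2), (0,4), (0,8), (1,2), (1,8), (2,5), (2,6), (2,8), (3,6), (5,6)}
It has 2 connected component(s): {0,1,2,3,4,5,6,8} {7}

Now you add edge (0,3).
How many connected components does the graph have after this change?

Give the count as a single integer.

Initial component count: 2
Add (0,3): endpoints already in same component. Count unchanged: 2.
New component count: 2

Answer: 2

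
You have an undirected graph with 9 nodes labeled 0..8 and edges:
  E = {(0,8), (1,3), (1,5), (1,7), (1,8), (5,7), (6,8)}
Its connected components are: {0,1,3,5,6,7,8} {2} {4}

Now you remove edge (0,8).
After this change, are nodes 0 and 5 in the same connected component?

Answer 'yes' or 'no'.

Initial components: {0,1,3,5,6,7,8} {2} {4}
Removing edge (0,8): it was a bridge — component count 3 -> 4.
New components: {0} {1,3,5,6,7,8} {2} {4}
Are 0 and 5 in the same component? no

Answer: no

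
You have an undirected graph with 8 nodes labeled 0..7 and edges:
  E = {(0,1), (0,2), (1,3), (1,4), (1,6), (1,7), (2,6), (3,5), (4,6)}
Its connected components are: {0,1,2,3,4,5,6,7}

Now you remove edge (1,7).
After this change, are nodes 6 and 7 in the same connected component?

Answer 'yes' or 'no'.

Initial components: {0,1,2,3,4,5,6,7}
Removing edge (1,7): it was a bridge — component count 1 -> 2.
New components: {0,1,2,3,4,5,6} {7}
Are 6 and 7 in the same component? no

Answer: no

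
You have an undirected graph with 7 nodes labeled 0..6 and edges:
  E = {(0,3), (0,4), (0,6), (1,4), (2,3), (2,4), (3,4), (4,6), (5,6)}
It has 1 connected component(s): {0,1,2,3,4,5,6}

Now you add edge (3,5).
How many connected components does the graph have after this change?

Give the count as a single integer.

Initial component count: 1
Add (3,5): endpoints already in same component. Count unchanged: 1.
New component count: 1

Answer: 1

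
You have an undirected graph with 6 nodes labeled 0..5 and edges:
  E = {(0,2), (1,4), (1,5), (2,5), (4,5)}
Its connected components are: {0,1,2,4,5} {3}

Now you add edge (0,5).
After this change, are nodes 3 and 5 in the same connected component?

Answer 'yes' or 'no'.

Answer: no

Derivation:
Initial components: {0,1,2,4,5} {3}
Adding edge (0,5): both already in same component {0,1,2,4,5}. No change.
New components: {0,1,2,4,5} {3}
Are 3 and 5 in the same component? no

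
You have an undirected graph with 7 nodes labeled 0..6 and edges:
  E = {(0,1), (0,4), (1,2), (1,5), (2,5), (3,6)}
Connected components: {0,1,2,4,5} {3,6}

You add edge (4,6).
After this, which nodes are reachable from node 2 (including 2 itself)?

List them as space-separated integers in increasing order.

Answer: 0 1 2 3 4 5 6

Derivation:
Before: nodes reachable from 2: {0,1,2,4,5}
Adding (4,6): merges 2's component with another. Reachability grows.
After: nodes reachable from 2: {0,1,2,3,4,5,6}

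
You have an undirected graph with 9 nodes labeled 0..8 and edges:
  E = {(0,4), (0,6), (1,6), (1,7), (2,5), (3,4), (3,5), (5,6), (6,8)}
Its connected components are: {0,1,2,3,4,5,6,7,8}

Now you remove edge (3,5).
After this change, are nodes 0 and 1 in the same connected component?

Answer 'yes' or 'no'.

Answer: yes

Derivation:
Initial components: {0,1,2,3,4,5,6,7,8}
Removing edge (3,5): not a bridge — component count unchanged at 1.
New components: {0,1,2,3,4,5,6,7,8}
Are 0 and 1 in the same component? yes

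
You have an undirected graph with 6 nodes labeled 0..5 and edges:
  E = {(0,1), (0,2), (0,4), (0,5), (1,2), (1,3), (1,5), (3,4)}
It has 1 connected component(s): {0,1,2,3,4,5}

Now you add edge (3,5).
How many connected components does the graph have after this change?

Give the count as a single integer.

Answer: 1

Derivation:
Initial component count: 1
Add (3,5): endpoints already in same component. Count unchanged: 1.
New component count: 1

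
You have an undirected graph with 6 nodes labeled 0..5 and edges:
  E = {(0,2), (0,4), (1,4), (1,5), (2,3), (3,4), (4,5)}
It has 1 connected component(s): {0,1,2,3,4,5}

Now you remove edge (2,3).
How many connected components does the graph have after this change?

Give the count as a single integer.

Initial component count: 1
Remove (2,3): not a bridge. Count unchanged: 1.
  After removal, components: {0,1,2,3,4,5}
New component count: 1

Answer: 1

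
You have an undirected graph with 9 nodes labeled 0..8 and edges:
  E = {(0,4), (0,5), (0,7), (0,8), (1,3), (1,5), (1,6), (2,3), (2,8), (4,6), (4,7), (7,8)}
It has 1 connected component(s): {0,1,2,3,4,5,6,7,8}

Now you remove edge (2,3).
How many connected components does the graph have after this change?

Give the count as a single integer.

Initial component count: 1
Remove (2,3): not a bridge. Count unchanged: 1.
  After removal, components: {0,1,2,3,4,5,6,7,8}
New component count: 1

Answer: 1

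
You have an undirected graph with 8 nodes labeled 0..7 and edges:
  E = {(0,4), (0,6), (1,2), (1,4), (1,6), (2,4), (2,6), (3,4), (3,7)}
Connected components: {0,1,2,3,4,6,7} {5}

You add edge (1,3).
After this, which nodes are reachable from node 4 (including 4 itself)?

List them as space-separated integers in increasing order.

Answer: 0 1 2 3 4 6 7

Derivation:
Before: nodes reachable from 4: {0,1,2,3,4,6,7}
Adding (1,3): both endpoints already in same component. Reachability from 4 unchanged.
After: nodes reachable from 4: {0,1,2,3,4,6,7}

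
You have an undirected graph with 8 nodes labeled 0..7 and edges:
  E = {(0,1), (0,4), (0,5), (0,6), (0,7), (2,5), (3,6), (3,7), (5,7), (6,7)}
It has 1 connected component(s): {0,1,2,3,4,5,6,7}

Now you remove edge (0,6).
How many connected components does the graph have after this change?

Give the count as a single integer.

Initial component count: 1
Remove (0,6): not a bridge. Count unchanged: 1.
  After removal, components: {0,1,2,3,4,5,6,7}
New component count: 1

Answer: 1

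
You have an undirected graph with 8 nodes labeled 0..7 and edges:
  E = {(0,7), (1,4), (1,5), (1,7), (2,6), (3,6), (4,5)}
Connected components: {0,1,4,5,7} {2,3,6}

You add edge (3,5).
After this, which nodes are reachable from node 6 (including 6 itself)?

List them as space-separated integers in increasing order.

Before: nodes reachable from 6: {2,3,6}
Adding (3,5): merges 6's component with another. Reachability grows.
After: nodes reachable from 6: {0,1,2,3,4,5,6,7}

Answer: 0 1 2 3 4 5 6 7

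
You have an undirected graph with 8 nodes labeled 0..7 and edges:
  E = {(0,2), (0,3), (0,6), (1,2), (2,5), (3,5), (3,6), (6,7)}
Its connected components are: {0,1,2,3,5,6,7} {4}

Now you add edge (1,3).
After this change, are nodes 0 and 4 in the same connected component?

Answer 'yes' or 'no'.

Answer: no

Derivation:
Initial components: {0,1,2,3,5,6,7} {4}
Adding edge (1,3): both already in same component {0,1,2,3,5,6,7}. No change.
New components: {0,1,2,3,5,6,7} {4}
Are 0 and 4 in the same component? no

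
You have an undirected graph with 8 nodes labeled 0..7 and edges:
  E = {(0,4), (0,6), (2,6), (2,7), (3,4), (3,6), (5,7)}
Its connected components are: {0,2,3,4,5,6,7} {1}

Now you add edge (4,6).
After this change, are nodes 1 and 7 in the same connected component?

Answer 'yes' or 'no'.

Answer: no

Derivation:
Initial components: {0,2,3,4,5,6,7} {1}
Adding edge (4,6): both already in same component {0,2,3,4,5,6,7}. No change.
New components: {0,2,3,4,5,6,7} {1}
Are 1 and 7 in the same component? no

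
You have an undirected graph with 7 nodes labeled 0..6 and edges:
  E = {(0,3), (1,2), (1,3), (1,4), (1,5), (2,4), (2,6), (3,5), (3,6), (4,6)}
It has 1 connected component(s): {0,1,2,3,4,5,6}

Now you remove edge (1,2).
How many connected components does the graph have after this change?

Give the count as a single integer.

Answer: 1

Derivation:
Initial component count: 1
Remove (1,2): not a bridge. Count unchanged: 1.
  After removal, components: {0,1,2,3,4,5,6}
New component count: 1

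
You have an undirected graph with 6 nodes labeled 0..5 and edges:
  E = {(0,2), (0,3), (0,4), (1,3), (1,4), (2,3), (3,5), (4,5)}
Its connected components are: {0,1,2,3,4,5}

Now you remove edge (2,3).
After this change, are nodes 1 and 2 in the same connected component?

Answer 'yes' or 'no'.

Initial components: {0,1,2,3,4,5}
Removing edge (2,3): not a bridge — component count unchanged at 1.
New components: {0,1,2,3,4,5}
Are 1 and 2 in the same component? yes

Answer: yes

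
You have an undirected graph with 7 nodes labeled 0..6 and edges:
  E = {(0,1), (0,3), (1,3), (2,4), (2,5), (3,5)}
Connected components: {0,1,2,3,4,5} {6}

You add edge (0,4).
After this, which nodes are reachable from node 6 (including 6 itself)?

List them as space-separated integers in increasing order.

Before: nodes reachable from 6: {6}
Adding (0,4): both endpoints already in same component. Reachability from 6 unchanged.
After: nodes reachable from 6: {6}

Answer: 6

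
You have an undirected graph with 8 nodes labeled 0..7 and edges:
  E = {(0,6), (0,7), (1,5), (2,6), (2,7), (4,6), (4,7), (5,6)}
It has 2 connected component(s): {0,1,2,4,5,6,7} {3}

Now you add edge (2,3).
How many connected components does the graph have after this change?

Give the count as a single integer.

Answer: 1

Derivation:
Initial component count: 2
Add (2,3): merges two components. Count decreases: 2 -> 1.
New component count: 1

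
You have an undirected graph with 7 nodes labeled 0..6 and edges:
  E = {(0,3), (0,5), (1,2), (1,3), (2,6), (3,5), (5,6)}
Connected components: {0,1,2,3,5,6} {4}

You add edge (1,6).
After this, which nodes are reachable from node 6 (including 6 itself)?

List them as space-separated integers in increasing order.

Answer: 0 1 2 3 5 6

Derivation:
Before: nodes reachable from 6: {0,1,2,3,5,6}
Adding (1,6): both endpoints already in same component. Reachability from 6 unchanged.
After: nodes reachable from 6: {0,1,2,3,5,6}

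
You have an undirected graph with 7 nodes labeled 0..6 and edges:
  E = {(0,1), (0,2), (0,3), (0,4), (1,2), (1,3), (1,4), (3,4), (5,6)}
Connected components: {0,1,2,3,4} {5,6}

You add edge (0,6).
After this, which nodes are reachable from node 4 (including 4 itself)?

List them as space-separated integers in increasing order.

Answer: 0 1 2 3 4 5 6

Derivation:
Before: nodes reachable from 4: {0,1,2,3,4}
Adding (0,6): merges 4's component with another. Reachability grows.
After: nodes reachable from 4: {0,1,2,3,4,5,6}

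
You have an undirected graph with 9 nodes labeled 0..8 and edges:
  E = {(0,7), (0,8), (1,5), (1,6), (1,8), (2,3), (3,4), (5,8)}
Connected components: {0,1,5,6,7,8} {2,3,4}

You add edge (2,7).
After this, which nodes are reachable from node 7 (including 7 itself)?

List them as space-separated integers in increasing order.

Answer: 0 1 2 3 4 5 6 7 8

Derivation:
Before: nodes reachable from 7: {0,1,5,6,7,8}
Adding (2,7): merges 7's component with another. Reachability grows.
After: nodes reachable from 7: {0,1,2,3,4,5,6,7,8}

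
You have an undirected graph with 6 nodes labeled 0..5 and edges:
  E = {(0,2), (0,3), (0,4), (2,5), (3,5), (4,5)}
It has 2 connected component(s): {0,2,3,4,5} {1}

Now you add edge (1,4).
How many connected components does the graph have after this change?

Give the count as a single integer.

Answer: 1

Derivation:
Initial component count: 2
Add (1,4): merges two components. Count decreases: 2 -> 1.
New component count: 1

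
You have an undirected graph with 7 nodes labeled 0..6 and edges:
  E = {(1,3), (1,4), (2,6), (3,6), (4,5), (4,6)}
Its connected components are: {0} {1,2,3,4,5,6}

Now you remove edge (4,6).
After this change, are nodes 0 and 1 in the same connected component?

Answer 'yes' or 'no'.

Initial components: {0} {1,2,3,4,5,6}
Removing edge (4,6): not a bridge — component count unchanged at 2.
New components: {0} {1,2,3,4,5,6}
Are 0 and 1 in the same component? no

Answer: no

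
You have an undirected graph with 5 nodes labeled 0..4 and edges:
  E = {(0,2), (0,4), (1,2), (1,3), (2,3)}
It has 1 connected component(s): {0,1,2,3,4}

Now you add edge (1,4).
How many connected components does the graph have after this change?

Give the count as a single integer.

Answer: 1

Derivation:
Initial component count: 1
Add (1,4): endpoints already in same component. Count unchanged: 1.
New component count: 1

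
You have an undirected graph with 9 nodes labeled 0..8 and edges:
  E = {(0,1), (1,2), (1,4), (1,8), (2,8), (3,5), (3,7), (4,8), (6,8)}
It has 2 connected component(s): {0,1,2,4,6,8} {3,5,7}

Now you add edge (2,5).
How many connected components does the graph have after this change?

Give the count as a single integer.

Answer: 1

Derivation:
Initial component count: 2
Add (2,5): merges two components. Count decreases: 2 -> 1.
New component count: 1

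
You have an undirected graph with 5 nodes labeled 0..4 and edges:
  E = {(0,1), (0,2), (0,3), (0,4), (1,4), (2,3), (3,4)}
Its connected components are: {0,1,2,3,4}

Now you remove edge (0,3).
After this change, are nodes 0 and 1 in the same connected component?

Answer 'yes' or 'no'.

Answer: yes

Derivation:
Initial components: {0,1,2,3,4}
Removing edge (0,3): not a bridge — component count unchanged at 1.
New components: {0,1,2,3,4}
Are 0 and 1 in the same component? yes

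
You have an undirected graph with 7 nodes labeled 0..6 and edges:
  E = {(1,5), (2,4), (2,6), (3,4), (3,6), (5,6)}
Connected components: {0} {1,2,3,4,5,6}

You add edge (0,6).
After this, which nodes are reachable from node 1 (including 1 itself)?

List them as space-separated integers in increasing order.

Before: nodes reachable from 1: {1,2,3,4,5,6}
Adding (0,6): merges 1's component with another. Reachability grows.
After: nodes reachable from 1: {0,1,2,3,4,5,6}

Answer: 0 1 2 3 4 5 6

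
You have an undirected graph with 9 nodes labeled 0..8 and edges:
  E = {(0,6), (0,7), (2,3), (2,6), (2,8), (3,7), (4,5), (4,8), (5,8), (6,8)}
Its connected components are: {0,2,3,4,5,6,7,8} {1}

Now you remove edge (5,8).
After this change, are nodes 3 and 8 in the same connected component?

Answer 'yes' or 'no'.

Initial components: {0,2,3,4,5,6,7,8} {1}
Removing edge (5,8): not a bridge — component count unchanged at 2.
New components: {0,2,3,4,5,6,7,8} {1}
Are 3 and 8 in the same component? yes

Answer: yes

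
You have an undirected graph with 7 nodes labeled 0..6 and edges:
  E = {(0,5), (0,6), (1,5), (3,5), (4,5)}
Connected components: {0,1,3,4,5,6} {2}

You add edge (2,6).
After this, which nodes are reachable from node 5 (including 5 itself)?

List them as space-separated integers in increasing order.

Answer: 0 1 2 3 4 5 6

Derivation:
Before: nodes reachable from 5: {0,1,3,4,5,6}
Adding (2,6): merges 5's component with another. Reachability grows.
After: nodes reachable from 5: {0,1,2,3,4,5,6}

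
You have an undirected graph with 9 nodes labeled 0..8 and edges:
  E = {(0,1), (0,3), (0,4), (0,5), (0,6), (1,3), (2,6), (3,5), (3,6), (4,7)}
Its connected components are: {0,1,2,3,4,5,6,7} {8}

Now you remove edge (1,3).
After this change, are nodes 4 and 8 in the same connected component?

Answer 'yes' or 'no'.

Answer: no

Derivation:
Initial components: {0,1,2,3,4,5,6,7} {8}
Removing edge (1,3): not a bridge — component count unchanged at 2.
New components: {0,1,2,3,4,5,6,7} {8}
Are 4 and 8 in the same component? no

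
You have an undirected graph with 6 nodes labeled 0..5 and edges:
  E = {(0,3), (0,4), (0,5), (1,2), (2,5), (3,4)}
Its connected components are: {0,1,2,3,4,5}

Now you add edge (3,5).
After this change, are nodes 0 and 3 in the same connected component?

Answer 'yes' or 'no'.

Answer: yes

Derivation:
Initial components: {0,1,2,3,4,5}
Adding edge (3,5): both already in same component {0,1,2,3,4,5}. No change.
New components: {0,1,2,3,4,5}
Are 0 and 3 in the same component? yes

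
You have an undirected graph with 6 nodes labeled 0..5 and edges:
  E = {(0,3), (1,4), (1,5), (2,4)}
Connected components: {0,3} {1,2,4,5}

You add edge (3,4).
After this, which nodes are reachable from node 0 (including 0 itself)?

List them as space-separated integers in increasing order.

Answer: 0 1 2 3 4 5

Derivation:
Before: nodes reachable from 0: {0,3}
Adding (3,4): merges 0's component with another. Reachability grows.
After: nodes reachable from 0: {0,1,2,3,4,5}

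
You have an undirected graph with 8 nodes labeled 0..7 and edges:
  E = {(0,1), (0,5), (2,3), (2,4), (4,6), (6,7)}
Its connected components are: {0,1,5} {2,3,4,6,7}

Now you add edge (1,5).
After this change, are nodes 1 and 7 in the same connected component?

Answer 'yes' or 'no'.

Initial components: {0,1,5} {2,3,4,6,7}
Adding edge (1,5): both already in same component {0,1,5}. No change.
New components: {0,1,5} {2,3,4,6,7}
Are 1 and 7 in the same component? no

Answer: no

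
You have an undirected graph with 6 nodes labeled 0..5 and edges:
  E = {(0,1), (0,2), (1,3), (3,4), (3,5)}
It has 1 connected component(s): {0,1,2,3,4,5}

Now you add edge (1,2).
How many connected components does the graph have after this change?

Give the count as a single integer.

Answer: 1

Derivation:
Initial component count: 1
Add (1,2): endpoints already in same component. Count unchanged: 1.
New component count: 1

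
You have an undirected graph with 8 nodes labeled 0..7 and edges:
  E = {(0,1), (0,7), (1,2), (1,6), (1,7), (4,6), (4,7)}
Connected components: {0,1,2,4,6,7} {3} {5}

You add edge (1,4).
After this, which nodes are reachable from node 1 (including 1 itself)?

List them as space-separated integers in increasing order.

Before: nodes reachable from 1: {0,1,2,4,6,7}
Adding (1,4): both endpoints already in same component. Reachability from 1 unchanged.
After: nodes reachable from 1: {0,1,2,4,6,7}

Answer: 0 1 2 4 6 7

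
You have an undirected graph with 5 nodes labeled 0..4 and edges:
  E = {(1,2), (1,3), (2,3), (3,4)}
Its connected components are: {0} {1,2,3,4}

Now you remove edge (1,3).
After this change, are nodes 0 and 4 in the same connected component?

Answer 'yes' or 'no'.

Answer: no

Derivation:
Initial components: {0} {1,2,3,4}
Removing edge (1,3): not a bridge — component count unchanged at 2.
New components: {0} {1,2,3,4}
Are 0 and 4 in the same component? no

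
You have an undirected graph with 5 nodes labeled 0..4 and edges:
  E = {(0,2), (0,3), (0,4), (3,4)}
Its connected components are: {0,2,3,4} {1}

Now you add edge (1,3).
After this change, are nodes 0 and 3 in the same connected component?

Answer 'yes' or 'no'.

Initial components: {0,2,3,4} {1}
Adding edge (1,3): merges {1} and {0,2,3,4}.
New components: {0,1,2,3,4}
Are 0 and 3 in the same component? yes

Answer: yes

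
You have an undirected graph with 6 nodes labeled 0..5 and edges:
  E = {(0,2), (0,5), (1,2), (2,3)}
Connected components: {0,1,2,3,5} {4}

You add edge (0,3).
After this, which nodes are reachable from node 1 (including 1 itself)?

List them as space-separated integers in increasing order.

Before: nodes reachable from 1: {0,1,2,3,5}
Adding (0,3): both endpoints already in same component. Reachability from 1 unchanged.
After: nodes reachable from 1: {0,1,2,3,5}

Answer: 0 1 2 3 5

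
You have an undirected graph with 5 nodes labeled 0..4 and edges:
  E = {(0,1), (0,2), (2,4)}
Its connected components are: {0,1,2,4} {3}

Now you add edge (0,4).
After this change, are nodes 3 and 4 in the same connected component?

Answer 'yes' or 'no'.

Initial components: {0,1,2,4} {3}
Adding edge (0,4): both already in same component {0,1,2,4}. No change.
New components: {0,1,2,4} {3}
Are 3 and 4 in the same component? no

Answer: no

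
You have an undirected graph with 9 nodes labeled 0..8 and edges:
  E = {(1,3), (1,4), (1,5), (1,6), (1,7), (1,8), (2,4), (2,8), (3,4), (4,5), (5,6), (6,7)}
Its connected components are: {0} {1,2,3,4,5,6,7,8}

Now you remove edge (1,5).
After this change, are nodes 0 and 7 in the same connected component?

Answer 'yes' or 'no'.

Answer: no

Derivation:
Initial components: {0} {1,2,3,4,5,6,7,8}
Removing edge (1,5): not a bridge — component count unchanged at 2.
New components: {0} {1,2,3,4,5,6,7,8}
Are 0 and 7 in the same component? no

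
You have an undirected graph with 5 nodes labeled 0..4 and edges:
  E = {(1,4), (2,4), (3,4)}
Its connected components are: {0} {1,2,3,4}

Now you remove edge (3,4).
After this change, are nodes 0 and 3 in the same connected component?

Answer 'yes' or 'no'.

Answer: no

Derivation:
Initial components: {0} {1,2,3,4}
Removing edge (3,4): it was a bridge — component count 2 -> 3.
New components: {0} {1,2,4} {3}
Are 0 and 3 in the same component? no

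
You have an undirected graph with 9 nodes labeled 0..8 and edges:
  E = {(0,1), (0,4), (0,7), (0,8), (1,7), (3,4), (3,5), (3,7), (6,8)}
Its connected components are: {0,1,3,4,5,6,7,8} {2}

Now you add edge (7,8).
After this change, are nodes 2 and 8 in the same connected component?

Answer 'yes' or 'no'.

Initial components: {0,1,3,4,5,6,7,8} {2}
Adding edge (7,8): both already in same component {0,1,3,4,5,6,7,8}. No change.
New components: {0,1,3,4,5,6,7,8} {2}
Are 2 and 8 in the same component? no

Answer: no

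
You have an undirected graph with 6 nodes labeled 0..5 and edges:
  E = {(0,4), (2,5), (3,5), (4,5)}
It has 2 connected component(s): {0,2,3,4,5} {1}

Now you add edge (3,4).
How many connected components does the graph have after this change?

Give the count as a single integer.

Initial component count: 2
Add (3,4): endpoints already in same component. Count unchanged: 2.
New component count: 2

Answer: 2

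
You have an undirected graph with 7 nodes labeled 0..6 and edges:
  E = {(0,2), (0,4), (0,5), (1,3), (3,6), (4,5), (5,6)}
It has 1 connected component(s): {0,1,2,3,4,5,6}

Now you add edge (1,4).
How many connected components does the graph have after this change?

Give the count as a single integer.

Initial component count: 1
Add (1,4): endpoints already in same component. Count unchanged: 1.
New component count: 1

Answer: 1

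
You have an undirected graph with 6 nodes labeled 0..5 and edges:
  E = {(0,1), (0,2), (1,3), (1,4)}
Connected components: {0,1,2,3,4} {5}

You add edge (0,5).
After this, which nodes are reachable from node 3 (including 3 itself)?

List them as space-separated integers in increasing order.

Answer: 0 1 2 3 4 5

Derivation:
Before: nodes reachable from 3: {0,1,2,3,4}
Adding (0,5): merges 3's component with another. Reachability grows.
After: nodes reachable from 3: {0,1,2,3,4,5}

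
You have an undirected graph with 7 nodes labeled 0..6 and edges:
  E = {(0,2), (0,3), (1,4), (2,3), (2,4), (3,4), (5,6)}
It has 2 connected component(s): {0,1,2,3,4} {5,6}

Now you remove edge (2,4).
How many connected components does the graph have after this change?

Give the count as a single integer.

Initial component count: 2
Remove (2,4): not a bridge. Count unchanged: 2.
  After removal, components: {0,1,2,3,4} {5,6}
New component count: 2

Answer: 2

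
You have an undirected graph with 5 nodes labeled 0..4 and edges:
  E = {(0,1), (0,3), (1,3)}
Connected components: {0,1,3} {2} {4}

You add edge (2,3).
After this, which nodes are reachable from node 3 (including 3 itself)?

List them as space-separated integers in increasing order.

Answer: 0 1 2 3

Derivation:
Before: nodes reachable from 3: {0,1,3}
Adding (2,3): merges 3's component with another. Reachability grows.
After: nodes reachable from 3: {0,1,2,3}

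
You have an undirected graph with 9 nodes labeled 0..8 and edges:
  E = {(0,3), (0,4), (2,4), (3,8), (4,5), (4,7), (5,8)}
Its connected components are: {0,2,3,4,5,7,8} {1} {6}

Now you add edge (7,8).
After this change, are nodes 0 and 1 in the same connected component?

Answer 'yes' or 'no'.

Answer: no

Derivation:
Initial components: {0,2,3,4,5,7,8} {1} {6}
Adding edge (7,8): both already in same component {0,2,3,4,5,7,8}. No change.
New components: {0,2,3,4,5,7,8} {1} {6}
Are 0 and 1 in the same component? no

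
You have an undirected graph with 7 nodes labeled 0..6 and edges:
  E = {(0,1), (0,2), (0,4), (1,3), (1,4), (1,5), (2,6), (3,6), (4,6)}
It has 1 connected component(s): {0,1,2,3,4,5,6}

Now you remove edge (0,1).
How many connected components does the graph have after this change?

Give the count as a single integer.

Initial component count: 1
Remove (0,1): not a bridge. Count unchanged: 1.
  After removal, components: {0,1,2,3,4,5,6}
New component count: 1

Answer: 1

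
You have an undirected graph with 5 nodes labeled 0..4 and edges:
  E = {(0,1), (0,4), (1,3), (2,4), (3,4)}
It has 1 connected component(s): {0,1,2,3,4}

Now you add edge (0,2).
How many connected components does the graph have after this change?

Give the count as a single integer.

Answer: 1

Derivation:
Initial component count: 1
Add (0,2): endpoints already in same component. Count unchanged: 1.
New component count: 1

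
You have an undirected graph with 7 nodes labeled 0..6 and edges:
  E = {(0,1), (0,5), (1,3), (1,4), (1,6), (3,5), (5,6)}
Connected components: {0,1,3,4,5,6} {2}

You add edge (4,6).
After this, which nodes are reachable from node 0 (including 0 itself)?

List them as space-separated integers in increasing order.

Answer: 0 1 3 4 5 6

Derivation:
Before: nodes reachable from 0: {0,1,3,4,5,6}
Adding (4,6): both endpoints already in same component. Reachability from 0 unchanged.
After: nodes reachable from 0: {0,1,3,4,5,6}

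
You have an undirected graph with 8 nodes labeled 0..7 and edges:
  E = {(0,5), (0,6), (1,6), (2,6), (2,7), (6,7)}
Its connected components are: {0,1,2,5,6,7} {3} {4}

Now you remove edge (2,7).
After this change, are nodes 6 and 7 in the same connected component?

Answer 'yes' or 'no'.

Answer: yes

Derivation:
Initial components: {0,1,2,5,6,7} {3} {4}
Removing edge (2,7): not a bridge — component count unchanged at 3.
New components: {0,1,2,5,6,7} {3} {4}
Are 6 and 7 in the same component? yes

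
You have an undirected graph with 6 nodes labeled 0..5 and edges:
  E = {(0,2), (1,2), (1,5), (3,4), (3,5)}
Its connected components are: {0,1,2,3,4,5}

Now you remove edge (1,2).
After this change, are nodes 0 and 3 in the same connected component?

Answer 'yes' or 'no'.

Initial components: {0,1,2,3,4,5}
Removing edge (1,2): it was a bridge — component count 1 -> 2.
New components: {0,2} {1,3,4,5}
Are 0 and 3 in the same component? no

Answer: no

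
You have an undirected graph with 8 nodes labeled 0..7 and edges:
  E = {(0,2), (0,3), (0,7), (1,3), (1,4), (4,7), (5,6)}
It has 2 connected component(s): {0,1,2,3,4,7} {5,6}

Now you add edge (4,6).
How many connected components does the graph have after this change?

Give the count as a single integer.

Answer: 1

Derivation:
Initial component count: 2
Add (4,6): merges two components. Count decreases: 2 -> 1.
New component count: 1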